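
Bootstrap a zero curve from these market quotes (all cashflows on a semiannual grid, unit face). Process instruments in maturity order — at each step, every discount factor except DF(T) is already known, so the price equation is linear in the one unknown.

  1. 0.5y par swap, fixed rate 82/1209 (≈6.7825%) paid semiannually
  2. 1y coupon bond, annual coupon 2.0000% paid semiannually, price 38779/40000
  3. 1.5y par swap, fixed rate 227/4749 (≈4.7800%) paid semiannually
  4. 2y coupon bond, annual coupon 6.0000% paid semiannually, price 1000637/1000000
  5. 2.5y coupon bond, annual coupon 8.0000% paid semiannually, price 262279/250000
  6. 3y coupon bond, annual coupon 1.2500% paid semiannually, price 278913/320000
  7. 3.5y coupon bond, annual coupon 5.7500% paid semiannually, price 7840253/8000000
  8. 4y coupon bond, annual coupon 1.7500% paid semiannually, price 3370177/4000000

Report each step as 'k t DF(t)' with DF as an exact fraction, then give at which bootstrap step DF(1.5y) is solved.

1 1/2 1209/1250
2 1 9503/10000
3 3/2 9319/10000
4 2 1777/2000
5 5/2 173/200
6 3 1047/1250
7 7/2 4003/5000
8 4 7811/10000
DF(1.5y) is solved at step 3

step 1 [0.5y] swap r/2=41/1209: DF=(1 − 41/1209·(0))/(1+41/1209) = 1209/1250 ≈ 0.967200
step 2 [1y] bond c/2=1/100: DF=(38779/40000 − 1/100·(0.967200))/(1+1/100) = 9503/10000 ≈ 0.950300
step 3 [1.5y] swap r/2=227/9498: DF=(1 − 227/9498·(0.967200+0.950300))/(1+227/9498) = 9319/10000 ≈ 0.931900
step 4 [2y] bond c/2=3/100: DF=(1000637/1000000 − 3/100·(0.967200+0.950300+0.931900))/(1+3/100) = 1777/2000 ≈ 0.888500
step 5 [2.5y] bond c/2=1/25: DF=(262279/250000 − 1/25·(0.967200+0.950300+0.931900+0.888500))/(1+1/25) = 173/200 ≈ 0.865000
step 6 [3y] bond c/2=1/160: DF=(278913/320000 − 1/160·(0.967200+0.950300+0.931900+0.888500+0.865000))/(1+1/160) = 1047/1250 ≈ 0.837600
step 7 [3.5y] bond c/2=23/800: DF=(7840253/8000000 − 23/800·(0.967200+0.950300+0.931900+0.888500+0.865000+0.837600))/(1+23/800) = 4003/5000 ≈ 0.800600
step 8 [4y] bond c/2=7/800: DF=(3370177/4000000 − 7/800·(0.967200+0.950300+0.931900+0.888500+0.865000+0.837600+0.800600))/(1+7/800) = 7811/10000 ≈ 0.781100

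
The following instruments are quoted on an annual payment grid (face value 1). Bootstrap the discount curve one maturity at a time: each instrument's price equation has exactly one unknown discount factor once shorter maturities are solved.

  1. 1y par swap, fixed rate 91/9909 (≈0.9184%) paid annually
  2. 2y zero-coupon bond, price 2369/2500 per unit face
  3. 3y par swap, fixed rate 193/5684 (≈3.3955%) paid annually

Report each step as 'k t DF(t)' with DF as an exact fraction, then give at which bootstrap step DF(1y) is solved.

step 1 [1y] swap r/1=91/9909: DF=(1 − 91/9909·(0))/(1+91/9909) = 9909/10000 ≈ 0.990900
step 2 [2y] zero: DF = P = 2369/2500 ≈ 0.947600
step 3 [3y] swap r/1=193/5684: DF=(1 − 193/5684·(0.990900+0.947600))/(1+193/5684) = 1807/2000 ≈ 0.903500

1 1 9909/10000
2 2 2369/2500
3 3 1807/2000
DF(1y) is solved at step 1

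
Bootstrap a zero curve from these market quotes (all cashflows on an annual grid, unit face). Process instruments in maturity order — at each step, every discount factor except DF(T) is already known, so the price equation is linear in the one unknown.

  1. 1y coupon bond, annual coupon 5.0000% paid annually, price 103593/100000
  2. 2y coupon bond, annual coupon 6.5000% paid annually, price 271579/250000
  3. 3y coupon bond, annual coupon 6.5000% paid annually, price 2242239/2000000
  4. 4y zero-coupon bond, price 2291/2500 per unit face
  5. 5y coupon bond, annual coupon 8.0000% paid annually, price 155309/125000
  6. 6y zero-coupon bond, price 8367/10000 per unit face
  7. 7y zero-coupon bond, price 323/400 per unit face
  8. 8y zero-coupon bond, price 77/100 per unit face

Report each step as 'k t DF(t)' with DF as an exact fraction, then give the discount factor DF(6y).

step 1 [1y] bond c/1=1/20: DF=(103593/100000 − 1/20·(0))/(1+1/20) = 4933/5000 ≈ 0.986600
step 2 [2y] bond c/1=13/200: DF=(271579/250000 − 13/200·(0.986600))/(1+13/200) = 4799/5000 ≈ 0.959800
step 3 [3y] bond c/1=13/200: DF=(2242239/2000000 − 13/200·(0.986600+0.959800))/(1+13/200) = 9339/10000 ≈ 0.933900
step 4 [4y] zero: DF = P = 2291/2500 ≈ 0.916400
step 5 [5y] bond c/1=2/25: DF=(155309/125000 − 2/25·(0.986600+0.959800+0.933900+0.916400))/(1+2/25) = 2173/2500 ≈ 0.869200
step 6 [6y] zero: DF = P = 8367/10000 ≈ 0.836700
step 7 [7y] zero: DF = P = 323/400 ≈ 0.807500
step 8 [8y] zero: DF = P = 77/100 ≈ 0.770000

1 1 4933/5000
2 2 4799/5000
3 3 9339/10000
4 4 2291/2500
5 5 2173/2500
6 6 8367/10000
7 7 323/400
8 8 77/100
DF(6y) = 8367/10000 ≈ 0.836700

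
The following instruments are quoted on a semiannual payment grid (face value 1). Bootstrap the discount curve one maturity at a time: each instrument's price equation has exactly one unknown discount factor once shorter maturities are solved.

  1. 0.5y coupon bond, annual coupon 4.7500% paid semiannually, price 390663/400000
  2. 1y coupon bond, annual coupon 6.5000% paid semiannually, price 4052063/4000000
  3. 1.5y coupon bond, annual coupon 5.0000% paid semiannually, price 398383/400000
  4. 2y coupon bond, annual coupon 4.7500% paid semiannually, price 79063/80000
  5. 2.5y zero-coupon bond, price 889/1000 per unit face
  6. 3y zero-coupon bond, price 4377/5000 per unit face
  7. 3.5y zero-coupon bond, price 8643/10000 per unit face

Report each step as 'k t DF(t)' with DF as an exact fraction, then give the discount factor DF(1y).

1 1/2 477/500
2 1 9511/10000
3 3/2 2313/2500
4 2 8997/10000
5 5/2 889/1000
6 3 4377/5000
7 7/2 8643/10000
DF(1y) = 9511/10000 ≈ 0.951100

step 1 [0.5y] bond c/2=19/800: DF=(390663/400000 − 19/800·(0))/(1+19/800) = 477/500 ≈ 0.954000
step 2 [1y] bond c/2=13/400: DF=(4052063/4000000 − 13/400·(0.954000))/(1+13/400) = 9511/10000 ≈ 0.951100
step 3 [1.5y] bond c/2=1/40: DF=(398383/400000 − 1/40·(0.954000+0.951100))/(1+1/40) = 2313/2500 ≈ 0.925200
step 4 [2y] bond c/2=19/800: DF=(79063/80000 − 19/800·(0.954000+0.951100+0.925200))/(1+19/800) = 8997/10000 ≈ 0.899700
step 5 [2.5y] zero: DF = P = 889/1000 ≈ 0.889000
step 6 [3y] zero: DF = P = 4377/5000 ≈ 0.875400
step 7 [3.5y] zero: DF = P = 8643/10000 ≈ 0.864300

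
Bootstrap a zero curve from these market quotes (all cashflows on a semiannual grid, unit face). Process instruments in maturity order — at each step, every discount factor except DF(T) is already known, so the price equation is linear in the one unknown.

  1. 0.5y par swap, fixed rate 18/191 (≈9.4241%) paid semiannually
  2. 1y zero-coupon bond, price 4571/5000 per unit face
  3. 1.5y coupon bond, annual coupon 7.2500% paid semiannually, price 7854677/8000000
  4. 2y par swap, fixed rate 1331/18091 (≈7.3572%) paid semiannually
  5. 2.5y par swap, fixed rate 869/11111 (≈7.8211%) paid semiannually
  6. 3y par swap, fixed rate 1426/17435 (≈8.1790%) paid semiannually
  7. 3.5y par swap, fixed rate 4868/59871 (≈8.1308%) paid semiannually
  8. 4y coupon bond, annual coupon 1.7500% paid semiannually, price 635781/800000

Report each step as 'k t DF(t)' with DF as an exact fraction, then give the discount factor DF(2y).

1 1/2 191/200
2 1 4571/5000
3 3/2 8821/10000
4 2 8669/10000
5 5/2 4131/5000
6 3 7861/10000
7 7/2 3783/5000
8 4 7359/10000
DF(2y) = 8669/10000 ≈ 0.866900

step 1 [0.5y] swap r/2=9/191: DF=(1 − 9/191·(0))/(1+9/191) = 191/200 ≈ 0.955000
step 2 [1y] zero: DF = P = 4571/5000 ≈ 0.914200
step 3 [1.5y] bond c/2=29/800: DF=(7854677/8000000 − 29/800·(0.955000+0.914200))/(1+29/800) = 8821/10000 ≈ 0.882100
step 4 [2y] swap r/2=1331/36182: DF=(1 − 1331/36182·(0.955000+0.914200+0.882100))/(1+1331/36182) = 8669/10000 ≈ 0.866900
step 5 [2.5y] swap r/2=869/22222: DF=(1 − 869/22222·(0.955000+0.914200+0.882100+0.866900))/(1+869/22222) = 4131/5000 ≈ 0.826200
step 6 [3y] swap r/2=713/17435: DF=(1 − 713/17435·(0.955000+0.914200+0.882100+0.866900+0.826200))/(1+713/17435) = 7861/10000 ≈ 0.786100
step 7 [3.5y] swap r/2=2434/59871: DF=(1 − 2434/59871·(0.955000+0.914200+0.882100+0.866900+0.826200+0.786100))/(1+2434/59871) = 3783/5000 ≈ 0.756600
step 8 [4y] bond c/2=7/800: DF=(635781/800000 − 7/800·(0.955000+0.914200+0.882100+0.866900+0.826200+0.786100+0.756600))/(1+7/800) = 7359/10000 ≈ 0.735900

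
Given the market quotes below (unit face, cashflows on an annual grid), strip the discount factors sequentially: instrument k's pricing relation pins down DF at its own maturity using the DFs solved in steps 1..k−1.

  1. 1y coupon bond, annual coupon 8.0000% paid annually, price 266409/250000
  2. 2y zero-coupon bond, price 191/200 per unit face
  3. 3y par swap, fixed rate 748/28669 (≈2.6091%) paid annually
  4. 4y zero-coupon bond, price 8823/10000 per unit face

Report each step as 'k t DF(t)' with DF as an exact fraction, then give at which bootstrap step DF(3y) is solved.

1 1 9867/10000
2 2 191/200
3 3 2313/2500
4 4 8823/10000
DF(3y) is solved at step 3

step 1 [1y] bond c/1=2/25: DF=(266409/250000 − 2/25·(0))/(1+2/25) = 9867/10000 ≈ 0.986700
step 2 [2y] zero: DF = P = 191/200 ≈ 0.955000
step 3 [3y] swap r/1=748/28669: DF=(1 − 748/28669·(0.986700+0.955000))/(1+748/28669) = 2313/2500 ≈ 0.925200
step 4 [4y] zero: DF = P = 8823/10000 ≈ 0.882300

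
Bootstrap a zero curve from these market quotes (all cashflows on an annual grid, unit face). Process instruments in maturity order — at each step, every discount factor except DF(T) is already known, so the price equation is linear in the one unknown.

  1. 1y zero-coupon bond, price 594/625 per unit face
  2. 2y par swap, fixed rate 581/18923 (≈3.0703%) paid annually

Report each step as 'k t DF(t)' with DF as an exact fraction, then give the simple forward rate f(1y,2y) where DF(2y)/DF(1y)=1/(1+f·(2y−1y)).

step 1 [1y] zero: DF = P = 594/625 ≈ 0.950400
step 2 [2y] swap r/1=581/18923: DF=(1 − 581/18923·(0.950400))/(1+581/18923) = 9419/10000 ≈ 0.941900

1 1 594/625
2 2 9419/10000
f(1y,2y) = ((594/625)/(9419/10000) − 1)/(1) = 85/9419 ≈ 0.9024%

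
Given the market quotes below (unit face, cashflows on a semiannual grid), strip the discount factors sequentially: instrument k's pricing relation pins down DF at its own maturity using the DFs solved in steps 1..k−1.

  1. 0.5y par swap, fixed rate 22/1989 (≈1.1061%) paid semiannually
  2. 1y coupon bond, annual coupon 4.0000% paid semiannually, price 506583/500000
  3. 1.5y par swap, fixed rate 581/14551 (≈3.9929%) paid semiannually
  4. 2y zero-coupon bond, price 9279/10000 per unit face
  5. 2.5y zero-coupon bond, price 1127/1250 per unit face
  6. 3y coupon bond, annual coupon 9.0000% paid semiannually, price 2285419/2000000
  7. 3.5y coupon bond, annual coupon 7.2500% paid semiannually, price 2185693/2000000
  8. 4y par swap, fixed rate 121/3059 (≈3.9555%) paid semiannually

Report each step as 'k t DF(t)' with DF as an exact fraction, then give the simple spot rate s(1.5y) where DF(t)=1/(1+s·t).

1 1/2 1989/2000
2 1 4869/5000
3 3/2 9419/10000
4 2 9279/10000
5 5/2 1127/1250
6 3 4447/5000
7 7/2 8577/10000
8 4 2137/2500
s(1.5y) = (1/(9419/10000) − 1)/(3/2) = 1162/28257 ≈ 4.1123%

step 1 [0.5y] swap r/2=11/1989: DF=(1 − 11/1989·(0))/(1+11/1989) = 1989/2000 ≈ 0.994500
step 2 [1y] bond c/2=1/50: DF=(506583/500000 − 1/50·(0.994500))/(1+1/50) = 4869/5000 ≈ 0.973800
step 3 [1.5y] swap r/2=581/29102: DF=(1 − 581/29102·(0.994500+0.973800))/(1+581/29102) = 9419/10000 ≈ 0.941900
step 4 [2y] zero: DF = P = 9279/10000 ≈ 0.927900
step 5 [2.5y] zero: DF = P = 1127/1250 ≈ 0.901600
step 6 [3y] bond c/2=9/200: DF=(2285419/2000000 − 9/200·(0.994500+0.973800+0.941900+0.927900+0.901600))/(1+9/200) = 4447/5000 ≈ 0.889400
step 7 [3.5y] bond c/2=29/800: DF=(2185693/2000000 − 29/800·(0.994500+0.973800+0.941900+0.927900+0.901600+0.889400))/(1+29/800) = 8577/10000 ≈ 0.857700
step 8 [4y] swap r/2=121/6118: DF=(1 − 121/6118·(0.994500+0.973800+0.941900+0.927900+0.901600+0.889400+0.857700))/(1+121/6118) = 2137/2500 ≈ 0.854800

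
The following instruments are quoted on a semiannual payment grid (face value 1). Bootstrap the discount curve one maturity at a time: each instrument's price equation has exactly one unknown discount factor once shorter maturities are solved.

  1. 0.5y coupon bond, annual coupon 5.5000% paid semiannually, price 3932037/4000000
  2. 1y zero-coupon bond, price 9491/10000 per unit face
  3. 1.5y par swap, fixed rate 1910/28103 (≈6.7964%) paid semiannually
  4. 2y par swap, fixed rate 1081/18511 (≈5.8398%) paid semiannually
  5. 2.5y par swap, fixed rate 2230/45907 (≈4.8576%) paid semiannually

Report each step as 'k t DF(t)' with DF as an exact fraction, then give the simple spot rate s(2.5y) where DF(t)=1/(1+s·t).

step 1 [0.5y] bond c/2=11/400: DF=(3932037/4000000 − 11/400·(0))/(1+11/400) = 9567/10000 ≈ 0.956700
step 2 [1y] zero: DF = P = 9491/10000 ≈ 0.949100
step 3 [1.5y] swap r/2=955/28103: DF=(1 − 955/28103·(0.956700+0.949100))/(1+955/28103) = 1809/2000 ≈ 0.904500
step 4 [2y] swap r/2=1081/37022: DF=(1 − 1081/37022·(0.956700+0.949100+0.904500))/(1+1081/37022) = 8919/10000 ≈ 0.891900
step 5 [2.5y] swap r/2=1115/45907: DF=(1 − 1115/45907·(0.956700+0.949100+0.904500+0.891900))/(1+1115/45907) = 1777/2000 ≈ 0.888500

1 1/2 9567/10000
2 1 9491/10000
3 3/2 1809/2000
4 2 8919/10000
5 5/2 1777/2000
s(2.5y) = (1/(1777/2000) − 1)/(5/2) = 446/8885 ≈ 5.0197%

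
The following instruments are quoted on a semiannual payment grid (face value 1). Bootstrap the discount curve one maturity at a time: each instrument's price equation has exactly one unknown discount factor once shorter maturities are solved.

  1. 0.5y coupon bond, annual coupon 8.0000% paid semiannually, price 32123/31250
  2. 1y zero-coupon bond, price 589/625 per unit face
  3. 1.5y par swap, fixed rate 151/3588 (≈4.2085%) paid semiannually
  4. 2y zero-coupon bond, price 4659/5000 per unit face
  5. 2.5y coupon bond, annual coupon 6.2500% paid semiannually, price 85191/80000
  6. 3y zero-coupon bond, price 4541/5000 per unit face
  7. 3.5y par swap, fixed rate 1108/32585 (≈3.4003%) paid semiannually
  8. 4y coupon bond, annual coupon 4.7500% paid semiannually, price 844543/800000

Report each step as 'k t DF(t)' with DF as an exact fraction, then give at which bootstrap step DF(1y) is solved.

step 1 [0.5y] bond c/2=1/25: DF=(32123/31250 − 1/25·(0))/(1+1/25) = 2471/2500 ≈ 0.988400
step 2 [1y] zero: DF = P = 589/625 ≈ 0.942400
step 3 [1.5y] swap r/2=151/7176: DF=(1 − 151/7176·(0.988400+0.942400))/(1+151/7176) = 2349/2500 ≈ 0.939600
step 4 [2y] zero: DF = P = 4659/5000 ≈ 0.931800
step 5 [2.5y] bond c/2=1/32: DF=(85191/80000 − 1/32·(0.988400+0.942400+0.939600+0.931800))/(1+1/32) = 4587/5000 ≈ 0.917400
step 6 [3y] zero: DF = P = 4541/5000 ≈ 0.908200
step 7 [3.5y] swap r/2=554/32585: DF=(1 − 554/32585·(0.988400+0.942400+0.939600+0.931800+0.917400+0.908200))/(1+554/32585) = 2223/2500 ≈ 0.889200
step 8 [4y] bond c/2=19/800: DF=(844543/800000 − 19/800·(0.988400+0.942400+0.939600+0.931800+0.917400+0.908200+0.889200))/(1+19/800) = 22/25 ≈ 0.880000

1 1/2 2471/2500
2 1 589/625
3 3/2 2349/2500
4 2 4659/5000
5 5/2 4587/5000
6 3 4541/5000
7 7/2 2223/2500
8 4 22/25
DF(1y) is solved at step 2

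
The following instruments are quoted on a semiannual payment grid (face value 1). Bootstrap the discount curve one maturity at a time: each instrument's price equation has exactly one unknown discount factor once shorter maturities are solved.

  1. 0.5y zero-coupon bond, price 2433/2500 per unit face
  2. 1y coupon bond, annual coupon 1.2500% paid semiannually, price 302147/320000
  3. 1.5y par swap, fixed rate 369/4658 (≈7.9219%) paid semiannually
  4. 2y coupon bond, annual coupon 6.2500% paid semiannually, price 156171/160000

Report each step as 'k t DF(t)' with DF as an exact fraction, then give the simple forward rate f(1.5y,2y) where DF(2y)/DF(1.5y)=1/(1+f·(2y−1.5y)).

step 1 [0.5y] zero: DF = P = 2433/2500 ≈ 0.973200
step 2 [1y] bond c/2=1/160: DF=(302147/320000 − 1/160·(0.973200))/(1+1/160) = 9323/10000 ≈ 0.932300
step 3 [1.5y] swap r/2=369/9316: DF=(1 − 369/9316·(0.973200+0.932300))/(1+369/9316) = 8893/10000 ≈ 0.889300
step 4 [2y] bond c/2=1/32: DF=(156171/160000 − 1/32·(0.973200+0.932300+0.889300))/(1+1/32) = 4309/5000 ≈ 0.861800

1 1/2 2433/2500
2 1 9323/10000
3 3/2 8893/10000
4 2 4309/5000
f(1.5y,2y) = ((8893/10000)/(4309/5000) − 1)/(1/2) = 275/4309 ≈ 6.3820%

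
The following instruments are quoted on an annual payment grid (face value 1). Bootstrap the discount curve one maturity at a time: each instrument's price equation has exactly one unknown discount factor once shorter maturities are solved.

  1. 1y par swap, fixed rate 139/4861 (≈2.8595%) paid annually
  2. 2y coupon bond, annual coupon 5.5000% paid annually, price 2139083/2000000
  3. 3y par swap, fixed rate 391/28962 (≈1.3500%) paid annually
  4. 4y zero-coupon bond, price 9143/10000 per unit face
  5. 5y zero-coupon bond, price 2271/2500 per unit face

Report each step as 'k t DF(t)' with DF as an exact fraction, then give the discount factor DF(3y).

step 1 [1y] swap r/1=139/4861: DF=(1 − 139/4861·(0))/(1+139/4861) = 4861/5000 ≈ 0.972200
step 2 [2y] bond c/1=11/200: DF=(2139083/2000000 − 11/200·(0.972200))/(1+11/200) = 9631/10000 ≈ 0.963100
step 3 [3y] swap r/1=391/28962: DF=(1 − 391/28962·(0.972200+0.963100))/(1+391/28962) = 9609/10000 ≈ 0.960900
step 4 [4y] zero: DF = P = 9143/10000 ≈ 0.914300
step 5 [5y] zero: DF = P = 2271/2500 ≈ 0.908400

1 1 4861/5000
2 2 9631/10000
3 3 9609/10000
4 4 9143/10000
5 5 2271/2500
DF(3y) = 9609/10000 ≈ 0.960900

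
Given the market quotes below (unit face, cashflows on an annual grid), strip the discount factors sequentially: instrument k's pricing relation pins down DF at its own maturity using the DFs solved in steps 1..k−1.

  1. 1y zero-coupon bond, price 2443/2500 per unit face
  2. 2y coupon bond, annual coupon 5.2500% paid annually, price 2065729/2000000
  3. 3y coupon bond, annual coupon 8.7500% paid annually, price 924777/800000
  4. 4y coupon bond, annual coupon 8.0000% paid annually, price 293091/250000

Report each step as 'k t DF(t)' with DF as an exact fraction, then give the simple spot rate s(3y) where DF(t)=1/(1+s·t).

step 1 [1y] zero: DF = P = 2443/2500 ≈ 0.977200
step 2 [2y] bond c/1=21/400: DF=(2065729/2000000 − 21/400·(0.977200))/(1+21/400) = 4663/5000 ≈ 0.932600
step 3 [3y] bond c/1=7/80: DF=(924777/800000 − 7/80·(0.977200+0.932600))/(1+7/80) = 9093/10000 ≈ 0.909300
step 4 [4y] bond c/1=2/25: DF=(293091/250000 − 2/25·(0.977200+0.932600+0.909300))/(1+2/25) = 8767/10000 ≈ 0.876700

1 1 2443/2500
2 2 4663/5000
3 3 9093/10000
4 4 8767/10000
s(3y) = (1/(9093/10000) − 1)/(3) = 907/27279 ≈ 3.3249%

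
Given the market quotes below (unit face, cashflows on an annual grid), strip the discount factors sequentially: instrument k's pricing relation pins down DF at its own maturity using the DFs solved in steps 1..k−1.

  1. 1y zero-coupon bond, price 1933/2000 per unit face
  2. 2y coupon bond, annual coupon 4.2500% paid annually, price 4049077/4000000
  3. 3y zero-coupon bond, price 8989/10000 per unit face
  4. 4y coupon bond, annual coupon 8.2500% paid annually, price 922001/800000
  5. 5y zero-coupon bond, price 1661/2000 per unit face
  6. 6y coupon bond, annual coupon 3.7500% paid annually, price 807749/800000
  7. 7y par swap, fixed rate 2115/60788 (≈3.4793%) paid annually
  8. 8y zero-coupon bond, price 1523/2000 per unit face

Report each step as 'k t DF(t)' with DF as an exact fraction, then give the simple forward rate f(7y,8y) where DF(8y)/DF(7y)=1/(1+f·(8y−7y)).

step 1 [1y] zero: DF = P = 1933/2000 ≈ 0.966500
step 2 [2y] bond c/1=17/400: DF=(4049077/4000000 − 17/400·(0.966500))/(1+17/400) = 2329/2500 ≈ 0.931600
step 3 [3y] zero: DF = P = 8989/10000 ≈ 0.898900
step 4 [4y] bond c/1=33/400: DF=(922001/800000 − 33/400·(0.966500+0.931600+0.898900))/(1+33/400) = 1703/2000 ≈ 0.851500
step 5 [5y] zero: DF = P = 1661/2000 ≈ 0.830500
step 6 [6y] bond c/1=3/80: DF=(807749/800000 − 3/80·(0.966500+0.931600+0.898900+0.851500+0.830500))/(1+3/80) = 8113/10000 ≈ 0.811300
step 7 [7y] swap r/1=2115/60788: DF=(1 − 2115/60788·(0.966500+0.931600+0.898900+0.851500+0.830500+0.811300))/(1+2115/60788) = 1577/2000 ≈ 0.788500
step 8 [8y] zero: DF = P = 1523/2000 ≈ 0.761500

1 1 1933/2000
2 2 2329/2500
3 3 8989/10000
4 4 1703/2000
5 5 1661/2000
6 6 8113/10000
7 7 1577/2000
8 8 1523/2000
f(7y,8y) = ((1577/2000)/(1523/2000) − 1)/(1) = 54/1523 ≈ 3.5456%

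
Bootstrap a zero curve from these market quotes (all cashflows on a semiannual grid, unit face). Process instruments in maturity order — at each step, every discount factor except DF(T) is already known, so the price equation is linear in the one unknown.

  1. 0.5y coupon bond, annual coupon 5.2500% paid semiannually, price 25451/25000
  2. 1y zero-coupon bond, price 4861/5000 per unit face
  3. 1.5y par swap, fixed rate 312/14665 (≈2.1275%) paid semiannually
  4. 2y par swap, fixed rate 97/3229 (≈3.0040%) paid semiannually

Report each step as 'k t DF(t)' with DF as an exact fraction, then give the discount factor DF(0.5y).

step 1 [0.5y] bond c/2=21/800: DF=(25451/25000 − 21/800·(0))/(1+21/800) = 124/125 ≈ 0.992000
step 2 [1y] zero: DF = P = 4861/5000 ≈ 0.972200
step 3 [1.5y] swap r/2=156/14665: DF=(1 − 156/14665·(0.992000+0.972200))/(1+156/14665) = 1211/1250 ≈ 0.968800
step 4 [2y] swap r/2=97/6458: DF=(1 − 97/6458·(0.992000+0.972200+0.968800))/(1+97/6458) = 4709/5000 ≈ 0.941800

1 1/2 124/125
2 1 4861/5000
3 3/2 1211/1250
4 2 4709/5000
DF(0.5y) = 124/125 ≈ 0.992000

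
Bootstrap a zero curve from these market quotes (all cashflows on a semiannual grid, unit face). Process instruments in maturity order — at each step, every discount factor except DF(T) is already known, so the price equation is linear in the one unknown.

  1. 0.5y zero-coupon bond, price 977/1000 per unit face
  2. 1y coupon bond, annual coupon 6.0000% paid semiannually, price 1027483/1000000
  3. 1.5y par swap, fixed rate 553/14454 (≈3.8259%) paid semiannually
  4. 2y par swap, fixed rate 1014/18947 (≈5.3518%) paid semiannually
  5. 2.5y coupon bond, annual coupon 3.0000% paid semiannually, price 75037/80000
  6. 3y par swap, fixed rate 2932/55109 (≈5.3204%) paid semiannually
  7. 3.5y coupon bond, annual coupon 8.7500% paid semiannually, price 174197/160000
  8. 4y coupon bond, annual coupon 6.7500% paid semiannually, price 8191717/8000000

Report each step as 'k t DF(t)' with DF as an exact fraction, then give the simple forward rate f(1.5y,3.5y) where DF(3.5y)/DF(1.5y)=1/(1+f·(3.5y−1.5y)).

1 1/2 977/1000
2 1 9691/10000
3 3/2 9447/10000
4 2 4493/5000
5 5/2 8681/10000
6 3 4267/5000
7 7/2 8121/10000
8 4 7841/10000
f(1.5y,3.5y) = ((9447/10000)/(8121/10000) − 1)/(2) = 221/2707 ≈ 8.1640%

step 1 [0.5y] zero: DF = P = 977/1000 ≈ 0.977000
step 2 [1y] bond c/2=3/100: DF=(1027483/1000000 − 3/100·(0.977000))/(1+3/100) = 9691/10000 ≈ 0.969100
step 3 [1.5y] swap r/2=553/28908: DF=(1 − 553/28908·(0.977000+0.969100))/(1+553/28908) = 9447/10000 ≈ 0.944700
step 4 [2y] swap r/2=507/18947: DF=(1 − 507/18947·(0.977000+0.969100+0.944700))/(1+507/18947) = 4493/5000 ≈ 0.898600
step 5 [2.5y] bond c/2=3/200: DF=(75037/80000 − 3/200·(0.977000+0.969100+0.944700+0.898600))/(1+3/200) = 8681/10000 ≈ 0.868100
step 6 [3y] swap r/2=1466/55109: DF=(1 − 1466/55109·(0.977000+0.969100+0.944700+0.898600+0.868100))/(1+1466/55109) = 4267/5000 ≈ 0.853400
step 7 [3.5y] bond c/2=7/160: DF=(174197/160000 − 7/160·(0.977000+0.969100+0.944700+0.898600+0.868100+0.853400))/(1+7/160) = 8121/10000 ≈ 0.812100
step 8 [4y] bond c/2=27/800: DF=(8191717/8000000 − 27/800·(0.977000+0.969100+0.944700+0.898600+0.868100+0.853400+0.812100))/(1+27/800) = 7841/10000 ≈ 0.784100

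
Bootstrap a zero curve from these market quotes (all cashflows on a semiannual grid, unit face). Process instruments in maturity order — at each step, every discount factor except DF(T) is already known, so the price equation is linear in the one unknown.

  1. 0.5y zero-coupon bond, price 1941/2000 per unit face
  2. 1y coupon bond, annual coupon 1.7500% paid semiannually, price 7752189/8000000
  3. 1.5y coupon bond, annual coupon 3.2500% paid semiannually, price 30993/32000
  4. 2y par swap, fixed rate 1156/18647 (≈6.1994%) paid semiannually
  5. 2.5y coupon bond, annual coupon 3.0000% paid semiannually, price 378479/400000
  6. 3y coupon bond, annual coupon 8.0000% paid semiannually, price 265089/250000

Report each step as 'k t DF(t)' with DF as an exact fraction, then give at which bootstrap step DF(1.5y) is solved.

step 1 [0.5y] zero: DF = P = 1941/2000 ≈ 0.970500
step 2 [1y] bond c/2=7/800: DF=(7752189/8000000 − 7/800·(0.970500))/(1+7/800) = 4761/5000 ≈ 0.952200
step 3 [1.5y] bond c/2=13/800: DF=(30993/32000 − 13/800·(0.970500+0.952200))/(1+13/800) = 9223/10000 ≈ 0.922300
step 4 [2y] swap r/2=578/18647: DF=(1 − 578/18647·(0.970500+0.952200+0.922300))/(1+578/18647) = 2211/2500 ≈ 0.884400
step 5 [2.5y] bond c/2=3/200: DF=(378479/400000 − 3/200·(0.970500+0.952200+0.922300+0.884400))/(1+3/200) = 8771/10000 ≈ 0.877100
step 6 [3y] bond c/2=1/25: DF=(265089/250000 − 1/25·(0.970500+0.952200+0.922300+0.884400+0.877100))/(1+1/25) = 1053/1250 ≈ 0.842400

1 1/2 1941/2000
2 1 4761/5000
3 3/2 9223/10000
4 2 2211/2500
5 5/2 8771/10000
6 3 1053/1250
DF(1.5y) is solved at step 3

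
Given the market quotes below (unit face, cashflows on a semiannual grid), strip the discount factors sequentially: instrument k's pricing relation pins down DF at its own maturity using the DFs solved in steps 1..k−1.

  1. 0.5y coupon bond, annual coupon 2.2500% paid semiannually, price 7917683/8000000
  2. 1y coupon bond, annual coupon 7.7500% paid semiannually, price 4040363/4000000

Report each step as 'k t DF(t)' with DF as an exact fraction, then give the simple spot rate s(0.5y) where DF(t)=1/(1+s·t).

step 1 [0.5y] bond c/2=9/800: DF=(7917683/8000000 − 9/800·(0))/(1+9/800) = 9787/10000 ≈ 0.978700
step 2 [1y] bond c/2=31/800: DF=(4040363/4000000 − 31/800·(0.978700))/(1+31/800) = 9359/10000 ≈ 0.935900

1 1/2 9787/10000
2 1 9359/10000
s(0.5y) = (1/(9787/10000) − 1)/(1/2) = 426/9787 ≈ 4.3527%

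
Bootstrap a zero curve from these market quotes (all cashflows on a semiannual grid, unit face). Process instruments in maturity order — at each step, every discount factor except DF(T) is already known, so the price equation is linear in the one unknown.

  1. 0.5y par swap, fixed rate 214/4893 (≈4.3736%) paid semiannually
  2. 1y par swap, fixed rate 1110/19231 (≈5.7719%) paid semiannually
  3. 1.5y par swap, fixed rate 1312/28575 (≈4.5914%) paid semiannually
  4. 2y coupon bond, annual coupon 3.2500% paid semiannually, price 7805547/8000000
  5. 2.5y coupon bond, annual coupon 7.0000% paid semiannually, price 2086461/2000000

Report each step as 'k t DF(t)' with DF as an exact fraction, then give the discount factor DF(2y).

step 1 [0.5y] swap r/2=107/4893: DF=(1 − 107/4893·(0))/(1+107/4893) = 4893/5000 ≈ 0.978600
step 2 [1y] swap r/2=555/19231: DF=(1 − 555/19231·(0.978600))/(1+555/19231) = 1889/2000 ≈ 0.944500
step 3 [1.5y] swap r/2=656/28575: DF=(1 − 656/28575·(0.978600+0.944500))/(1+656/28575) = 584/625 ≈ 0.934400
step 4 [2y] bond c/2=13/800: DF=(7805547/8000000 − 13/800·(0.978600+0.944500+0.934400))/(1+13/800) = 1143/1250 ≈ 0.914400
step 5 [2.5y] bond c/2=7/200: DF=(2086461/2000000 − 7/200·(0.978600+0.944500+0.934400+0.914400))/(1+7/200) = 2201/2500 ≈ 0.880400

1 1/2 4893/5000
2 1 1889/2000
3 3/2 584/625
4 2 1143/1250
5 5/2 2201/2500
DF(2y) = 1143/1250 ≈ 0.914400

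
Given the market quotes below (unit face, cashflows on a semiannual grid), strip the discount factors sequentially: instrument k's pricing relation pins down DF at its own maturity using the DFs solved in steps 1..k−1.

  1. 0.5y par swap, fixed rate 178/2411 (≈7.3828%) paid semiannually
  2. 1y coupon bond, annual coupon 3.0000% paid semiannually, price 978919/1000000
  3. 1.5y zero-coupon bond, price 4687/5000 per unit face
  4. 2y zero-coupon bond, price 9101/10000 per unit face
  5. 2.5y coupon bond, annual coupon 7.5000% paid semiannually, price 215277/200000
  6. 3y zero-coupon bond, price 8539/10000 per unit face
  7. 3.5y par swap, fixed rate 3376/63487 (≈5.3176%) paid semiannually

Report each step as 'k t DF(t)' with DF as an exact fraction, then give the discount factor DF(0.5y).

step 1 [0.5y] swap r/2=89/2411: DF=(1 − 89/2411·(0))/(1+89/2411) = 2411/2500 ≈ 0.964400
step 2 [1y] bond c/2=3/200: DF=(978919/1000000 − 3/200·(0.964400))/(1+3/200) = 4751/5000 ≈ 0.950200
step 3 [1.5y] zero: DF = P = 4687/5000 ≈ 0.937400
step 4 [2y] zero: DF = P = 9101/10000 ≈ 0.910100
step 5 [2.5y] bond c/2=3/80: DF=(215277/200000 − 3/80·(0.964400+0.950200+0.937400+0.910100))/(1+3/80) = 1803/2000 ≈ 0.901500
step 6 [3y] zero: DF = P = 8539/10000 ≈ 0.853900
step 7 [3.5y] swap r/2=1688/63487: DF=(1 − 1688/63487·(0.964400+0.950200+0.937400+0.910100+0.901500+0.853900))/(1+1688/63487) = 1039/1250 ≈ 0.831200

1 1/2 2411/2500
2 1 4751/5000
3 3/2 4687/5000
4 2 9101/10000
5 5/2 1803/2000
6 3 8539/10000
7 7/2 1039/1250
DF(0.5y) = 2411/2500 ≈ 0.964400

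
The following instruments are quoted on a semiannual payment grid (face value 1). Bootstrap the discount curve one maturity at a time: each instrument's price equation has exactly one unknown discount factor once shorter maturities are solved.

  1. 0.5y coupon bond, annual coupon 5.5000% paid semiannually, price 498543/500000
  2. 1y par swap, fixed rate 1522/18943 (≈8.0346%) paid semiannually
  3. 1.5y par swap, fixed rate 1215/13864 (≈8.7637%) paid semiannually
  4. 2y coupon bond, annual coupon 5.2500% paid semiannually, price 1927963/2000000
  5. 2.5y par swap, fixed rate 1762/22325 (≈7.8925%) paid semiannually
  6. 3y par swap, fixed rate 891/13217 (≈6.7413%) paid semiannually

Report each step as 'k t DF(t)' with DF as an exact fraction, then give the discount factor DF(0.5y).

1 1/2 1213/1250
2 1 9239/10000
3 3/2 1757/2000
4 2 2171/2500
5 5/2 4119/5000
6 3 4109/5000
DF(0.5y) = 1213/1250 ≈ 0.970400

step 1 [0.5y] bond c/2=11/400: DF=(498543/500000 − 11/400·(0))/(1+11/400) = 1213/1250 ≈ 0.970400
step 2 [1y] swap r/2=761/18943: DF=(1 − 761/18943·(0.970400))/(1+761/18943) = 9239/10000 ≈ 0.923900
step 3 [1.5y] swap r/2=1215/27728: DF=(1 − 1215/27728·(0.970400+0.923900))/(1+1215/27728) = 1757/2000 ≈ 0.878500
step 4 [2y] bond c/2=21/800: DF=(1927963/2000000 − 21/800·(0.970400+0.923900+0.878500))/(1+21/800) = 2171/2500 ≈ 0.868400
step 5 [2.5y] swap r/2=881/22325: DF=(1 − 881/22325·(0.970400+0.923900+0.878500+0.868400))/(1+881/22325) = 4119/5000 ≈ 0.823800
step 6 [3y] swap r/2=891/26434: DF=(1 − 891/26434·(0.970400+0.923900+0.878500+0.868400+0.823800))/(1+891/26434) = 4109/5000 ≈ 0.821800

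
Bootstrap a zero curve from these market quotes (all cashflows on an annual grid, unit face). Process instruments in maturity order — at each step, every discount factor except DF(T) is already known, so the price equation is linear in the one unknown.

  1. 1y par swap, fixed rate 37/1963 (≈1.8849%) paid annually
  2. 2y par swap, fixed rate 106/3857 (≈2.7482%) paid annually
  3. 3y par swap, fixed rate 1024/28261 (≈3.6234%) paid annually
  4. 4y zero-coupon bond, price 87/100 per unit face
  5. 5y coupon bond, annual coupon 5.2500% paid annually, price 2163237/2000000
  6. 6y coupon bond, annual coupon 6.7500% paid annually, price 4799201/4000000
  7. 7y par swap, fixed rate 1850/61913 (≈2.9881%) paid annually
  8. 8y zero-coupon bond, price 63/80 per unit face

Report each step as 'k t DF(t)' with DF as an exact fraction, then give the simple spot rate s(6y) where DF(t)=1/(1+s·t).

1 1 1963/2000
2 2 947/1000
3 3 561/625
4 4 87/100
5 5 8433/10000
6 6 8369/10000
7 7 163/200
8 8 63/80
s(6y) = (1/(8369/10000) − 1)/(6) = 1631/50214 ≈ 3.2481%

step 1 [1y] swap r/1=37/1963: DF=(1 − 37/1963·(0))/(1+37/1963) = 1963/2000 ≈ 0.981500
step 2 [2y] swap r/1=106/3857: DF=(1 − 106/3857·(0.981500))/(1+106/3857) = 947/1000 ≈ 0.947000
step 3 [3y] swap r/1=1024/28261: DF=(1 − 1024/28261·(0.981500+0.947000))/(1+1024/28261) = 561/625 ≈ 0.897600
step 4 [4y] zero: DF = P = 87/100 ≈ 0.870000
step 5 [5y] bond c/1=21/400: DF=(2163237/2000000 − 21/400·(0.981500+0.947000+0.897600+0.870000))/(1+21/400) = 8433/10000 ≈ 0.843300
step 6 [6y] bond c/1=27/400: DF=(4799201/4000000 − 27/400·(0.981500+0.947000+0.897600+0.870000+0.843300))/(1+27/400) = 8369/10000 ≈ 0.836900
step 7 [7y] swap r/1=1850/61913: DF=(1 − 1850/61913·(0.981500+0.947000+0.897600+0.870000+0.843300+0.836900))/(1+1850/61913) = 163/200 ≈ 0.815000
step 8 [8y] zero: DF = P = 63/80 ≈ 0.787500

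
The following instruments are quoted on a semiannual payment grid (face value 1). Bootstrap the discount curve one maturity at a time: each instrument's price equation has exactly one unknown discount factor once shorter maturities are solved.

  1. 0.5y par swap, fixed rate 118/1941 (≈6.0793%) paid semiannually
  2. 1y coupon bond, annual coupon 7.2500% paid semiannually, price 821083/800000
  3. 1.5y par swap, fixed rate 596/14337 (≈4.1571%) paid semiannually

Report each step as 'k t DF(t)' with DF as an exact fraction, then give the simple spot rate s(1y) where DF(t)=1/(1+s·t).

step 1 [0.5y] swap r/2=59/1941: DF=(1 − 59/1941·(0))/(1+59/1941) = 1941/2000 ≈ 0.970500
step 2 [1y] bond c/2=29/800: DF=(821083/800000 − 29/800·(0.970500))/(1+29/800) = 1913/2000 ≈ 0.956500
step 3 [1.5y] swap r/2=298/14337: DF=(1 − 298/14337·(0.970500+0.956500))/(1+298/14337) = 2351/2500 ≈ 0.940400

1 1/2 1941/2000
2 1 1913/2000
3 3/2 2351/2500
s(1y) = (1/(1913/2000) − 1)/(1) = 87/1913 ≈ 4.5478%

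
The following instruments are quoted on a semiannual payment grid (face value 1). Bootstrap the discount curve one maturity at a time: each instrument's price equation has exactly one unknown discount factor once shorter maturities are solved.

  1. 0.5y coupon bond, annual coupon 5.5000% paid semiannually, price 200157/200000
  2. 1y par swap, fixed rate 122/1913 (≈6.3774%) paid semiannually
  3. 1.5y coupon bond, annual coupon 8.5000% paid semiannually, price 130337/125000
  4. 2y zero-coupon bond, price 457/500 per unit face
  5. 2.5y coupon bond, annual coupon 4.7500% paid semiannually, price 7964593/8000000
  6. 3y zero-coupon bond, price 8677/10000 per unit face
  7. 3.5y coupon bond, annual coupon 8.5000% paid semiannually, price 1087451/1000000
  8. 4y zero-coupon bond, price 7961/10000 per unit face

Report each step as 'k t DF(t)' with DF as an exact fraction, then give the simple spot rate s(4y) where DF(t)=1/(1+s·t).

step 1 [0.5y] bond c/2=11/400: DF=(200157/200000 − 11/400·(0))/(1+11/400) = 487/500 ≈ 0.974000
step 2 [1y] swap r/2=61/1913: DF=(1 − 61/1913·(0.974000))/(1+61/1913) = 939/1000 ≈ 0.939000
step 3 [1.5y] bond c/2=17/400: DF=(130337/125000 − 17/400·(0.974000+0.939000))/(1+17/400) = 4611/5000 ≈ 0.922200
step 4 [2y] zero: DF = P = 457/500 ≈ 0.914000
step 5 [2.5y] bond c/2=19/800: DF=(7964593/8000000 − 19/800·(0.974000+0.939000+0.922200+0.914000))/(1+19/800) = 1771/2000 ≈ 0.885500
step 6 [3y] zero: DF = P = 8677/10000 ≈ 0.867700
step 7 [3.5y] bond c/2=17/400: DF=(1087451/1000000 − 17/400·(0.974000+0.939000+0.922200+0.914000+0.885500+0.867700))/(1+17/400) = 2047/2500 ≈ 0.818800
step 8 [4y] zero: DF = P = 7961/10000 ≈ 0.796100

1 1/2 487/500
2 1 939/1000
3 3/2 4611/5000
4 2 457/500
5 5/2 1771/2000
6 3 8677/10000
7 7/2 2047/2500
8 4 7961/10000
s(4y) = (1/(7961/10000) − 1)/(4) = 2039/31844 ≈ 6.4031%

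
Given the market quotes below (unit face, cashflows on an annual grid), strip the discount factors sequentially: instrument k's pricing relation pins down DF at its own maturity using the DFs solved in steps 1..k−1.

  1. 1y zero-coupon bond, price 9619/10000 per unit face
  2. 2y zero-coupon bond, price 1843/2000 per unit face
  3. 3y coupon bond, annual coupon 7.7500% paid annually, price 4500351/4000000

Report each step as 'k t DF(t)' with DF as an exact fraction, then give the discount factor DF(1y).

1 1 9619/10000
2 2 1843/2000
3 3 9087/10000
DF(1y) = 9619/10000 ≈ 0.961900

step 1 [1y] zero: DF = P = 9619/10000 ≈ 0.961900
step 2 [2y] zero: DF = P = 1843/2000 ≈ 0.921500
step 3 [3y] bond c/1=31/400: DF=(4500351/4000000 − 31/400·(0.961900+0.921500))/(1+31/400) = 9087/10000 ≈ 0.908700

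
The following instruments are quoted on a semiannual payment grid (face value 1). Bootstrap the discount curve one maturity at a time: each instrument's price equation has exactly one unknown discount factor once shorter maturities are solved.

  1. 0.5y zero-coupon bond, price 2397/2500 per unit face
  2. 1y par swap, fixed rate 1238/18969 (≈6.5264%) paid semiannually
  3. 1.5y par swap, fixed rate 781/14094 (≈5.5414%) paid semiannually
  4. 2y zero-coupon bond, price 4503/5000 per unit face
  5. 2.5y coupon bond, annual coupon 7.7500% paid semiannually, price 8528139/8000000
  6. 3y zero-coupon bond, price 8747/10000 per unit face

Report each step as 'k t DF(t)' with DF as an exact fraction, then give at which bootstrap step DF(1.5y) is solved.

step 1 [0.5y] zero: DF = P = 2397/2500 ≈ 0.958800
step 2 [1y] swap r/2=619/18969: DF=(1 − 619/18969·(0.958800))/(1+619/18969) = 9381/10000 ≈ 0.938100
step 3 [1.5y] swap r/2=781/28188: DF=(1 − 781/28188·(0.958800+0.938100))/(1+781/28188) = 9219/10000 ≈ 0.921900
step 4 [2y] zero: DF = P = 4503/5000 ≈ 0.900600
step 5 [2.5y] bond c/2=31/800: DF=(8528139/8000000 − 31/800·(0.958800+0.938100+0.921900+0.900600))/(1+31/800) = 71/80 ≈ 0.887500
step 6 [3y] zero: DF = P = 8747/10000 ≈ 0.874700

1 1/2 2397/2500
2 1 9381/10000
3 3/2 9219/10000
4 2 4503/5000
5 5/2 71/80
6 3 8747/10000
DF(1.5y) is solved at step 3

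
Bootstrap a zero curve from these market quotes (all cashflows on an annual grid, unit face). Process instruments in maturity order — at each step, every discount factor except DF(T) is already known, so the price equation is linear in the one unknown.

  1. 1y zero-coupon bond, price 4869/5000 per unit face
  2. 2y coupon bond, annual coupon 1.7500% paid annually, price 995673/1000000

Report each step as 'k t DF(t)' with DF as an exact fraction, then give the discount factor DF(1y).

step 1 [1y] zero: DF = P = 4869/5000 ≈ 0.973800
step 2 [2y] bond c/1=7/400: DF=(995673/1000000 − 7/400·(0.973800))/(1+7/400) = 4809/5000 ≈ 0.961800

1 1 4869/5000
2 2 4809/5000
DF(1y) = 4869/5000 ≈ 0.973800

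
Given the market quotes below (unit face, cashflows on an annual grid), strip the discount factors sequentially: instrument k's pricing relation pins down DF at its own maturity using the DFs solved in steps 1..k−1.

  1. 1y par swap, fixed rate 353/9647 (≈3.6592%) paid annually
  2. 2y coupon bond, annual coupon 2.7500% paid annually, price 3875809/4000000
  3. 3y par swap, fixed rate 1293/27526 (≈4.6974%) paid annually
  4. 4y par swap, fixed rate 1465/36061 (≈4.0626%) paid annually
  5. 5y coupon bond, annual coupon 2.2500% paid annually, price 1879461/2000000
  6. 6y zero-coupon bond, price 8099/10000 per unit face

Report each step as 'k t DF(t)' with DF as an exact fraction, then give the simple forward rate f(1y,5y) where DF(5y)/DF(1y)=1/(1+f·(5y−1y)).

step 1 [1y] swap r/1=353/9647: DF=(1 − 353/9647·(0))/(1+353/9647) = 9647/10000 ≈ 0.964700
step 2 [2y] bond c/1=11/400: DF=(3875809/4000000 − 11/400·(0.964700))/(1+11/400) = 2293/2500 ≈ 0.917200
step 3 [3y] swap r/1=1293/27526: DF=(1 − 1293/27526·(0.964700+0.917200))/(1+1293/27526) = 8707/10000 ≈ 0.870700
step 4 [4y] swap r/1=1465/36061: DF=(1 − 1465/36061·(0.964700+0.917200+0.870700))/(1+1465/36061) = 1707/2000 ≈ 0.853500
step 5 [5y] bond c/1=9/400: DF=(1879461/2000000 − 9/400·(0.964700+0.917200+0.870700+0.853500))/(1+9/400) = 8397/10000 ≈ 0.839700
step 6 [6y] zero: DF = P = 8099/10000 ≈ 0.809900

1 1 9647/10000
2 2 2293/2500
3 3 8707/10000
4 4 1707/2000
5 5 8397/10000
6 6 8099/10000
f(1y,5y) = ((9647/10000)/(8397/10000) − 1)/(4) = 625/16794 ≈ 3.7216%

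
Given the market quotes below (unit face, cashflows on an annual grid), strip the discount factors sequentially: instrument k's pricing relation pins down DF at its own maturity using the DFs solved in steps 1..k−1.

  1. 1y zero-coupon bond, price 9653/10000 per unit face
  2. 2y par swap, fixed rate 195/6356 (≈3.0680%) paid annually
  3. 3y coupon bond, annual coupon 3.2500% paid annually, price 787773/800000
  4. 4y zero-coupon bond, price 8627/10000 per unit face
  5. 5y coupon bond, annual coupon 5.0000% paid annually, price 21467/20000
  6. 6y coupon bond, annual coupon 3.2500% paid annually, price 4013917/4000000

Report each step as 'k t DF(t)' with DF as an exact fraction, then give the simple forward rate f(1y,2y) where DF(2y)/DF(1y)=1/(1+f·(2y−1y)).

step 1 [1y] zero: DF = P = 9653/10000 ≈ 0.965300
step 2 [2y] swap r/1=195/6356: DF=(1 − 195/6356·(0.965300))/(1+195/6356) = 1883/2000 ≈ 0.941500
step 3 [3y] bond c/1=13/400: DF=(787773/800000 − 13/400·(0.965300+0.941500))/(1+13/400) = 8937/10000 ≈ 0.893700
step 4 [4y] zero: DF = P = 8627/10000 ≈ 0.862700
step 5 [5y] bond c/1=1/20: DF=(21467/20000 − 1/20·(0.965300+0.941500+0.893700+0.862700))/(1+1/20) = 4239/5000 ≈ 0.847800
step 6 [6y] bond c/1=13/400: DF=(4013917/4000000 − 13/400·(0.965300+0.941500+0.893700+0.862700+0.847800))/(1+13/400) = 8299/10000 ≈ 0.829900

1 1 9653/10000
2 2 1883/2000
3 3 8937/10000
4 4 8627/10000
5 5 4239/5000
6 6 8299/10000
f(1y,2y) = ((9653/10000)/(1883/2000) − 1)/(1) = 34/1345 ≈ 2.5279%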